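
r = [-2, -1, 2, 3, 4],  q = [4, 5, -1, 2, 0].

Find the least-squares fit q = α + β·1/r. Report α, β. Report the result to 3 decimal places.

α = 1.695, β = -3.661

Setting ∂/∂α … = 0 gives: 5·α + (-5/12)·β = 10;  (-5/12)·α + (241/144)·β = -41/6.
(Σ1 = 5, Σ1/r = -5/12, Σ1/r·1/r = 241/144, Σq = 10, Σ1/r·q = -41/6.)
Determinant 5·(241/144) − (-5/12)² = 295/36.
α = (10·(241/144) − (-5/12)·(-41/6))/(295/36) = 100/59; β = (5·(-41/6) − (-5/12)·10)/(295/36) = -216/59.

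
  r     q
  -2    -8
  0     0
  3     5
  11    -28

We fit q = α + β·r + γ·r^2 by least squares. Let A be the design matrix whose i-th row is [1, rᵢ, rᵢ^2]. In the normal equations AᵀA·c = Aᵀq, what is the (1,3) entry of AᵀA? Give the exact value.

134

Row 1 ↔ basis 1, column 3 ↔ basis r^2, so (AᵀA)_{1,3} = Σᵢ r^2 = (1)·(4) + (1)·(0) + (1)·(9) + (1)·(121) = 134.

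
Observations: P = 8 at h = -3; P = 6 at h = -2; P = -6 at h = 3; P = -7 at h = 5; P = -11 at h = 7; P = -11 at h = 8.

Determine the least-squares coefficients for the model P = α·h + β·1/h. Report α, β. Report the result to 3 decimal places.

From the data, Σh·h = 160, Σh·1/h = 6, Σ1/h·1/h = 386849/705600.
Moment sums: Σh·P = -254, Σ1/h·P = -10091/840.
Normal equations: [[160, 6]; [6, 386849/705600]]·[α, β]ᵀ = [-254, -10091/840]ᵀ.
det = 160·(386849/705600) − 6² = 228089/4410.
α = ((-254)·(386849/705600) − 6·(-10091/840))/(228089/4410) = -23700503/18247120; β = (160·(-10091/840) − 6·(-254))/(228089/4410) = -1755600/228089.

α = -1.299, β = -7.697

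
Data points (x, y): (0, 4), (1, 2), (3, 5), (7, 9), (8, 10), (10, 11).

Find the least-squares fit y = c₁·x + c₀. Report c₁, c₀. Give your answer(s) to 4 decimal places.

Entries of MᵀM: Σx·x = 223, Σx = 29, Σ1 = 6.
Right-hand side: Σx·y = 270, Σy = 41.
Normal equations: [[223, 29]; [29, 6]]·[c₁, c₀]ᵀ = [270, 41]ᵀ.
Δ = 223·6 − 29² = 497.
c₁ = (270·6 − 29·41)/497 = 431/497; c₀ = (223·41 − 29·270)/497 = 1313/497.

c₁ = 0.8672, c₀ = 2.6419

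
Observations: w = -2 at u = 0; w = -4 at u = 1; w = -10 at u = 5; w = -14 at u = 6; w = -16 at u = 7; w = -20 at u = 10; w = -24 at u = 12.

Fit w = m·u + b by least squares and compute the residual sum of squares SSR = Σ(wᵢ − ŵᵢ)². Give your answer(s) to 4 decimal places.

SSR = 3.7612

From the data, Σu·u = 355, Σu = 41, Σ1 = 7.
For Mᵀw: Σu·w = -738, Σw = -90.
Normal equations: [[355, 41]; [41, 7]]·[m, b]ᵀ = [-738, -90]ᵀ.
det = 355·7 − 41² = 804.
m = ((-738)·7 − 41·(-90))/804 = -123/67; b = (355·(-90) − 41·(-738))/804 = -141/67.
Residuals: 7/67, -4/67, 86/67, -59/67, -70/67, 31/67, 9/67; SSR = 252/67.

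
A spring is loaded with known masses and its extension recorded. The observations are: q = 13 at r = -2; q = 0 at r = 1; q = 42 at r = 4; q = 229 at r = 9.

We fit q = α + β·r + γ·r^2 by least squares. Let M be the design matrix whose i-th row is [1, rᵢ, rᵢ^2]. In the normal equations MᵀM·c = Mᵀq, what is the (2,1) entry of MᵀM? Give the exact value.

Row 2 ↔ basis r, column 1 ↔ basis 1, so (MᵀM)_{2,1} = Σᵢ r = (-2)·(1) + (1)·(1) + (4)·(1) + (9)·(1) = 12.

12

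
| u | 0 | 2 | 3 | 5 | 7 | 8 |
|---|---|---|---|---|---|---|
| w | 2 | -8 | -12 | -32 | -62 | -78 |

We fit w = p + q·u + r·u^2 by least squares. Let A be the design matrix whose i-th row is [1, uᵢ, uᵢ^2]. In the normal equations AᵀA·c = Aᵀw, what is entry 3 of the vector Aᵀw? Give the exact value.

-8970

Entry 3 ↔ basis u^2, so (Aᵀw)_{3} = Σᵢ (u^2)·wᵢ = (0)·(2) + (4)·(-8) + (9)·(-12) + (25)·(-32) + (49)·(-62) + (64)·(-78) = -8970.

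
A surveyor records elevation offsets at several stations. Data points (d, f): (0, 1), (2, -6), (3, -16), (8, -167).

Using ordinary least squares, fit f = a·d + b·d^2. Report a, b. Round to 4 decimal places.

Compute the Gram sums: Σd·d = 77, Σd·d^2 = 547, Σd^2·d^2 = 4193.
And Σd·f = -1396, Σd^2·f = -10856.
So AᵀA·[a, b]ᵀ = Aᵀf: [[77, 547]; [547, 4193]]·[a, b]ᵀ = [-1396, -10856]ᵀ.
Eliminating b: 4193·(row 1) − 547·(row 2) gives 23652·a = 4193·(-1396) − 547·(-10856) = 84804, so a = 7067/1971.
Then b = ((-10856) − 547·(7067/1971))/4193 = -6025/1971.

a = 3.5855, b = -3.0568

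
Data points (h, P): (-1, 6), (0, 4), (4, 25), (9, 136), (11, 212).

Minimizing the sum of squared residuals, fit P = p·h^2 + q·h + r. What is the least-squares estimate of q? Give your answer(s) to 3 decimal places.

q = -2.412

Setting ∂/∂p … = 0 gives: 21459·p + 2123·q + 219·r = 37074;  2123·p + 219·q + 23·r = 3650;  219·p + 23·q + 5·r = 383.
Inverting the 3×3 Gram matrix, [p, q, r]ᵀ = [239157/123448, -297783/123448, 175421/61724]ᵀ.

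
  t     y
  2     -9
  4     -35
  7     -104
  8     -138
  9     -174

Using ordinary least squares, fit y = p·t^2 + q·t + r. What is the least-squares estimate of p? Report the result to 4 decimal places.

With design matrix X, XᵀX = [[13330, 1656, 214]; [1656, 214, 30]; [214, 30, 5]] and Xᵀy = [-28618, -3556, -460]ᵀ.
Inverting the 3×3 Gram matrix, [p, q, r]ᵀ = [-9385/4279, 2504/4279, -7014/4279]ᵀ.

p = -2.1933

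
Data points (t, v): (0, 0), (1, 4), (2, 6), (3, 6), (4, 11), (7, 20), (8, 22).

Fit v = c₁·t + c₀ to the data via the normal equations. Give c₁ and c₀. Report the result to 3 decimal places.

Setting ∂/∂c₁ … = 0 gives: 143·c₁ + 25·c₀ = 394;  25·c₁ + 7·c₀ = 69.
(Σt·t = 143, Σt = 25, Σ1 = 7, Σt·v = 394, Σv = 69.)
Eliminating c₀: 7·(row 1) − 25·(row 2) gives 376·c₁ = 7·394 − 25·69 = 1033, so c₁ = 1033/376.
Then c₀ = (69 − 25·(1033/376))/7 = 17/376.

c₁ = 2.747, c₀ = 0.045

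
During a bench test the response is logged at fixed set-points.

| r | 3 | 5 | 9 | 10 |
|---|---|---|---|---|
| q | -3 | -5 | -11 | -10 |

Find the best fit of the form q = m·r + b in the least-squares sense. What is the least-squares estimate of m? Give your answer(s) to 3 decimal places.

Forming AᵀA = [[215, 27]; [27, 4]] and Aᵀq = [-233, -29]ᵀ gives AᵀA·[m, b]ᵀ = Aᵀq.
Determinant 215·4 − 27² = 131.
m = ((-233)·4 − 27·(-29))/131 = -149/131; b = (215·(-29) − 27·(-233))/131 = 56/131.

m = -1.137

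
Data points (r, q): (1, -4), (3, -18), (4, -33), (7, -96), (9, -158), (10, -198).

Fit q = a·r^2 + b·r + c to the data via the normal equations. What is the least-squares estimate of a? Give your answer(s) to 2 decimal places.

a = -2.03

Entries of MᵀM: Σr^2·r^2 = 19300, Σr^2·r = 2164, Σr^2 = 256, Σr·r = 256, Σr = 34, Σ1 = 6.
For Mᵀq: Σr^2·q = -37996, Σr·q = -4264, Σq = -507.
Inverting the 3×3 Gram matrix, [a, b, c]ᵀ = [-2207/1086, 5029/5430, -2751/905]ᵀ.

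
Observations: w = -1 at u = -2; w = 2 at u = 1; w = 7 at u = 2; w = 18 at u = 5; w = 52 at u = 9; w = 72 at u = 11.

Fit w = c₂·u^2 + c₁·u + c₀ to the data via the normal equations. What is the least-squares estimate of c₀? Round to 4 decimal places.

c₀ = 0.4716

Entries of XᵀX: Σu^2·u^2 = 21860, Σu^2·u = 2186, Σu^2 = 236, Σu·u = 236, Σu = 26, Σ1 = 6.
Moment sums: Σu^2·w = 13400, Σu·w = 1368, Σw = 150.
XᵀX·[c₂, c₁, c₀]ᵀ = Xᵀw becomes [[21860, 2186, 236]; [2186, 236, 26]; [236, 26, 6]]·[c₂, c₁, c₀]ᵀ = [13400, 1368, 150]ᵀ.
Row-reducing yields c₂ = 13459/29679, c₁ = 229144/148395, c₀ = 23327/49465.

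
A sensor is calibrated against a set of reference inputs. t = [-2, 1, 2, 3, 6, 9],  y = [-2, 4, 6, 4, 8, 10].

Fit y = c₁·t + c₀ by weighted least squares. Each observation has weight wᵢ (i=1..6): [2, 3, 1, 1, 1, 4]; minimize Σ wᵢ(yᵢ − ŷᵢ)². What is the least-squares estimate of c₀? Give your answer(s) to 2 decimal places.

c₀ = 1.83

The normal equations are: 384·c₁ + 46·c₀ = 452;  46·c₁ + 12·c₀ = 66.
(Σwᵢ·t·t = 384, Σwᵢ·t = 46, Σwᵢ·1 = 12, Σwᵢ·t·y = 452, Σwᵢ·y = 66.)
Eliminating c₀: 12·(row 1) − 46·(row 2) gives 2492·c₁ = 12·452 − 46·66 = 2388, so c₁ = 597/623.
Then c₀ = (66 − 46·(597/623))/12 = 1138/623.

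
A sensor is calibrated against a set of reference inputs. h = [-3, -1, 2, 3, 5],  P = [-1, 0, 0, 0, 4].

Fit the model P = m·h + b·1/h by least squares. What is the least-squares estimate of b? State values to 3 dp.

b = -1.273

Entries of XᵀX: Σh·h = 48, Σh·1/h = 5, Σ1/h·1/h = 1361/900.
And Σh·P = 23, Σ1/h·P = 17/15.
Normal equations: [[48, 5]; [5, 1361/900]]·[m, b]ᵀ = [23, 17/15]ᵀ.
Δ = 48·(1361/900) − 5² = 3569/75.
m = (23·(1361/900) − 5·(17/15))/(3569/75) = 26203/42828; b = (48·(17/15) − 5·23)/(3569/75) = -4545/3569.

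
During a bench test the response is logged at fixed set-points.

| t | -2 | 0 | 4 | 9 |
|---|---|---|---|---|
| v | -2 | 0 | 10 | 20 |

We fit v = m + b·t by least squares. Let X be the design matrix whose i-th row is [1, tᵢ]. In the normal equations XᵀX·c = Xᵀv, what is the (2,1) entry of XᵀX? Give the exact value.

11

Row 2 ↔ basis t, column 1 ↔ basis 1, so (XᵀX)_{2,1} = Σᵢ t = (-2)·(1) + (0)·(1) + (4)·(1) + (9)·(1) = 11.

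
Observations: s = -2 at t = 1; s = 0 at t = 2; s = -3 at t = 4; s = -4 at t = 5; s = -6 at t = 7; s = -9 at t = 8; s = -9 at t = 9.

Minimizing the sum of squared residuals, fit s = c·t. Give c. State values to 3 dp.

c = -0.954

Normal-equation sums: Σt·t = 240.
And Σt·s = -229.
Hence c = -229 / 240 ≈ -0.954167.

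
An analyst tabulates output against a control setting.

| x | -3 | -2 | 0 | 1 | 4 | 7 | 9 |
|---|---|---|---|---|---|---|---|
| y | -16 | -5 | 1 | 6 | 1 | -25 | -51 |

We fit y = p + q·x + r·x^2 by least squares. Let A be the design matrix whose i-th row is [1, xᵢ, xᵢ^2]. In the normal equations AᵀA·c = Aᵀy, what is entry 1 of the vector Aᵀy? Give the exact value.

Entry 1 ↔ basis 1, so (Aᵀy)_{1} = Σᵢ yᵢ = (1)·(-16) + (1)·(-5) + (1)·(1) + (1)·(6) + (1)·(1) + (1)·(-25) + (1)·(-51) = -89.

-89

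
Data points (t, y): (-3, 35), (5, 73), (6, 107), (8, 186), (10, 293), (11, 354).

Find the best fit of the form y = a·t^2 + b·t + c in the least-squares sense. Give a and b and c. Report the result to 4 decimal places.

Entries of AᵀA: Σt^2·t^2 = 30739, Σt^2·t = 3157, Σt^2 = 355, Σt·t = 355, Σt = 37, Σ1 = 6.
Right-hand side: Σt^2·y = 90030, Σt·y = 9214, Σy = 1048.
Row-reducing yields a = 1337191/447000, b = -507217/447000, c = 86946/18625.

a = 2.9915, b = -1.1347, c = 4.6682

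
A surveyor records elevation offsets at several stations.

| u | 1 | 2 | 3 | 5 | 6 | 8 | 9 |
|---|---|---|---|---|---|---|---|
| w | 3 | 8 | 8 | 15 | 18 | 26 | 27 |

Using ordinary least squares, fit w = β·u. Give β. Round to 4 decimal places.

The normal equations are: 220·β = 677.
(Σu·u = 220, Σu·w = 677.)
Hence β = 677 / 220 ≈ 3.07727.

β = 3.0773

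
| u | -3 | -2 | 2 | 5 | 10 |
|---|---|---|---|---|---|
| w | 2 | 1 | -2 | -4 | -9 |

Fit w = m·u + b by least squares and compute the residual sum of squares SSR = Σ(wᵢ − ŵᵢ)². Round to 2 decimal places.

Forming XᵀX = [[142, 12]; [12, 5]] and Xᵀw = [-122, -12]ᵀ gives XᵀX·[m, b]ᵀ = Xᵀw.
Determinant 142·5 − 12² = 566.
m = ((-122)·5 − 12·(-12))/566 = -233/283; b = (142·(-12) − 12·(-122))/566 = -120/283.
Residuals: -13/283, -63/283, 20/283, 153/283, -97/283; SSR = 132/283.

SSR = 0.47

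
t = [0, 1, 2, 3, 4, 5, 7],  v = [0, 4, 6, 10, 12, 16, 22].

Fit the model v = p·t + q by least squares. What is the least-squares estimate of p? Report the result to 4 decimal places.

With design matrix M, MᵀM = [[104, 22]; [22, 7]] and Mᵀv = [328, 70]ᵀ.
Eliminating q: 7·(row 1) − 22·(row 2) gives 244·p = 7·328 − 22·70 = 756, so p = 189/61.
Then q = (70 − 22·(189/61))/7 = 16/61.

p = 3.0984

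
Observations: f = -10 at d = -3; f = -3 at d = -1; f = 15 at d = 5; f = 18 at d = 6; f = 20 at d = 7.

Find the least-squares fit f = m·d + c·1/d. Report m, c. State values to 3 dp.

m = 2.952, c = 0.360

The normal equations are: 120·m + 5·c = 356;  5·m + (52889/44100)·c = 319/21.
(Σd·d = 120, Σd·1/d = 5, Σ1/d·1/d = 52889/44100, Σd·f = 356, Σ1/d·f = 319/21.)
Determinant 120·(52889/44100) − 5² = 87403/735.
m = (356·(52889/44100) − 5·(319/21))/(87403/735) = 3869746/1311045; c = (120·(319/21) − 5·356)/(87403/735) = 31500/87403.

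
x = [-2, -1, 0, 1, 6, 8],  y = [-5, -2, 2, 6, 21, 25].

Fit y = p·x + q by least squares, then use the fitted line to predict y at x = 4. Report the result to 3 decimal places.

ŷ = 13.931

The normal equations are: 106·p + 12·q = 344;  12·p + 6·q = 47.
Δ = 106·6 − 12² = 492.
p = (344·6 − 12·47)/492 = 125/41; q = (106·47 − 12·344)/492 = 427/246.
At x = 4: ŷ = (125/41)·(4) + (427/246)·(1) = 3427/246.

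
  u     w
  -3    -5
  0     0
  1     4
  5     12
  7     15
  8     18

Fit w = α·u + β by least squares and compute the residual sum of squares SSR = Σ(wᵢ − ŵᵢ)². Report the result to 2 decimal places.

Normal-equation sums: Σu·u = 148, Σu = 18, Σ1 = 6.
Moment sums: Σu·w = 328, Σw = 44.
det = 148·6 − 18² = 564.
α = (328·6 − 18·44)/564 = 98/47; β = (148·44 − 18·328)/564 = 152/141.
Residuals: 25/141, -152/141, 118/141, 70/141, -95/141, 34/141; SSR = 374/141.

SSR = 2.65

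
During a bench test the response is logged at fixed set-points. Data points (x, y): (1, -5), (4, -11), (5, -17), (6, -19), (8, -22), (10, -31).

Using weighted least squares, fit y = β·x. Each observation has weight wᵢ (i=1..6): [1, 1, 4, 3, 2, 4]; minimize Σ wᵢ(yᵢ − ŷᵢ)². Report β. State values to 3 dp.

With design matrix A, AᵀWA = [[753]] and AᵀWy = [-2323]ᵀ.
Hence β = -2323 / 753 ≈ -3.08499.

β = -3.085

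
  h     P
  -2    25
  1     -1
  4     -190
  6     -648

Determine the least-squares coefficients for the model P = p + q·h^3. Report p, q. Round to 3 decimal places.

AᵀA·[p, q]ᵀ = AᵀP reads: 4·p + 273·q = -814;  273·p + 50817·q = -152329.
(Σ1 = 4, Σh^3 = 273, Σh^3·h^3 = 50817, ΣP = -814, Σh^3·P = -152329.)
det = 4·50817 − 273² = 128739.
p = ((-814)·50817 − 273·(-152329))/128739 = 5661/3301; q = (4·(-152329) − 273·(-814))/128739 = -387094/128739.

p = 1.715, q = -3.007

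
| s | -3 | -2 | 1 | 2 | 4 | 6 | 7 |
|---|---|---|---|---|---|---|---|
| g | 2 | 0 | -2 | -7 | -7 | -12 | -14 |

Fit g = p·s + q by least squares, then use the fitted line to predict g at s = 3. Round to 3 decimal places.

Entries of MᵀM: Σs·s = 119, Σs = 15, Σ1 = 7.
Moment sums: Σs·g = -220, Σg = -40.
So MᵀM·[p, q]ᵀ = Mᵀg: [[119, 15]; [15, 7]]·[p, q]ᵀ = [-220, -40]ᵀ.
det = 119·7 − 15² = 608.
p = ((-220)·7 − 15·(-40))/608 = -235/152; q = (119·(-40) − 15·(-220))/608 = -365/152.
At s = 3: ĝ = (-235/152)·(3) + (-365/152)·(1) = -535/76.

ĝ = -7.039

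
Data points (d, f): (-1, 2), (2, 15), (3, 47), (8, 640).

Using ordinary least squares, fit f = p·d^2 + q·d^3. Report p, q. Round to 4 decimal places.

p = 2.2236, q = 0.9721

The normal equations are: 4194·p + 33042·q = 41445;  33042·p + 262938·q = 329067.
(Σd^2·d^2 = 4194, Σd^2·d^3 = 33042, Σd^3·d^3 = 262938, Σd^2·f = 41445, Σd^3·f = 329067.)
Determinant 4194·262938 − 33042² = 10988208.
p = (41445·262938 − 33042·329067)/10988208 = 61701/27748; q = (4194·329067 − 33042·41445)/10988208 = 26973/27748.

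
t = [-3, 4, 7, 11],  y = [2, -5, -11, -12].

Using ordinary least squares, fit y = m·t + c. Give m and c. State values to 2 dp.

m = -1.06, c = -1.44

Sums needed: Σt·t = 195, Σt = 19, Σ1 = 4.
Moment sums: Σt·y = -235, Σy = -26.
MᵀM·[m, c]ᵀ = Mᵀy becomes [[195, 19]; [19, 4]]·[m, c]ᵀ = [-235, -26]ᵀ.
Determinant 195·4 − 19² = 419.
m = ((-235)·4 − 19·(-26))/419 = -446/419; c = (195·(-26) − 19·(-235))/419 = -605/419.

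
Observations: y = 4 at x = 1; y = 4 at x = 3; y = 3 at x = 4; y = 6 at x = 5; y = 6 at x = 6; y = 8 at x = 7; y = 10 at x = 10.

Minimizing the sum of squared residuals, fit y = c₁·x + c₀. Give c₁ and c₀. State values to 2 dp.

Forming MᵀM = [[236, 36]; [36, 7]] and Mᵀy = [250, 41]ᵀ gives MᵀM·[c₁, c₀]ᵀ = Mᵀy.
Determinant 236·7 − 36² = 356.
c₁ = (250·7 − 36·41)/356 = 137/178; c₀ = (236·41 − 36·250)/356 = 169/89.

c₁ = 0.77, c₀ = 1.90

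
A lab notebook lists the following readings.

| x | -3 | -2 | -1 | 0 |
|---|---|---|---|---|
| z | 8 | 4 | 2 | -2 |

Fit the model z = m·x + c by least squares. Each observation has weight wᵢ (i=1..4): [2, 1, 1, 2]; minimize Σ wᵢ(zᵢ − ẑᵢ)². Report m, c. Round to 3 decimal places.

The normal equations are: 23·m + (-9)·c = -58;  (-9)·m + 6·c = 18.
det = 23·6 − (-9)² = 57.
m = ((-58)·6 − (-9)·18)/57 = -62/19; c = (23·18 − (-9)·(-58))/57 = -36/19.

m = -3.263, c = -1.895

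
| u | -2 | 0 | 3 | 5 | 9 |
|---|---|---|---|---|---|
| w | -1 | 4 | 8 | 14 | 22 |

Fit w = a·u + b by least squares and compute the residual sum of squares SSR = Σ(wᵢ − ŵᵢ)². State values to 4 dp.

From the data, Σu·u = 119, Σu = 15, Σ1 = 5.
For Xᵀw: Σu·w = 294, Σw = 47.
Normal equations: [[119, 15]; [15, 5]]·[a, b]ᵀ = [294, 47]ᵀ.
Δ = 119·5 − 15² = 370.
a = (294·5 − 15·47)/370 = 153/74; b = (119·47 − 15·294)/370 = 1183/370.
Residuals: -23/370, 297/370, -7/5, 86/185, 36/185; SSR = 1059/370.

SSR = 2.8622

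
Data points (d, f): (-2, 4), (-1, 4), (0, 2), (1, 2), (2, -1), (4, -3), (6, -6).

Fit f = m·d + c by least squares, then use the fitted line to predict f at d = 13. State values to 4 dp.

f̂ = -14.9581

Compute the Gram sums: Σd·d = 62, Σd = 10, Σ1 = 7.
And Σd·f = -60, Σf = 2.
Determinant 62·7 − 10² = 334.
m = ((-60)·7 − 10·2)/334 = -220/167; c = (62·2 − 10·(-60))/334 = 362/167.
At d = 13: f̂ = (-220/167)·(13) + (362/167)·(1) = -2498/167.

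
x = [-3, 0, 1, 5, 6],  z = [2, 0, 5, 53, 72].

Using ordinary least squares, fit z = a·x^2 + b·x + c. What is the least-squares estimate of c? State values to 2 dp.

c = 0.02

AᵀA·[a, b, c]ᵀ = Aᵀz reads: 2003·a + 315·b + 71·c = 3940;  315·a + 71·b + 9·c = 696;  71·a + 9·b + 5·c = 132.
(Σx^2·x^2 = 2003, Σx^2·x = 315, Σx^2 = 71, Σx·x = 71, Σx = 9, Σ1 = 5, Σx^2·z = 3940, Σx·z = 696, Σz = 132.)
Row-reducing yields a = 34228/24339, b = 28890/8113, c = 506/24339.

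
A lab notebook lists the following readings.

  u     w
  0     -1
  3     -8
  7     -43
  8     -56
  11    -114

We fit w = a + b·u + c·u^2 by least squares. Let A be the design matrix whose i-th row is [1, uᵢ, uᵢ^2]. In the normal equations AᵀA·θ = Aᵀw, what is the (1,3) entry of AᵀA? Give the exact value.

243

Row 1 ↔ basis 1, column 3 ↔ basis u^2, so (AᵀA)_{1,3} = Σᵢ u^2 = (1)·(0) + (1)·(9) + (1)·(49) + (1)·(64) + (1)·(121) = 243.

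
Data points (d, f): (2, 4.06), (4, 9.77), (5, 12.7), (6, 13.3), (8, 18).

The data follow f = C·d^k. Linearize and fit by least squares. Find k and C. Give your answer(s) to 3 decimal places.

Linearized form: ln f = k·ln d + ln C. From the 5 transformed points,
Σln d = 7.5601, Σ(ln d)² = 12.5270, Σln f = 11.7002, Σln d·ln f = 18.8686.
Normal system: [[12.5270, 7.5601]; [7.5601, 5]]·[k, ln C]ᵀ = [18.8686, 11.7002]ᵀ.
Solving (det = 5.4804): k = 1.07442, ln C = 0.71550, so C = exp(0.71550) = 2.04522.

k = 1.074, C = 2.045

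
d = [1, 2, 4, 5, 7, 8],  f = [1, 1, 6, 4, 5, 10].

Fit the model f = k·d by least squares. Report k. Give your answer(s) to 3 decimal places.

Setting ∂/∂k … = 0 gives: 159·k = 162.
(Σd·d = 159, Σd·f = 162.)
Hence k = 162 / 159 ≈ 1.01887.

k = 1.019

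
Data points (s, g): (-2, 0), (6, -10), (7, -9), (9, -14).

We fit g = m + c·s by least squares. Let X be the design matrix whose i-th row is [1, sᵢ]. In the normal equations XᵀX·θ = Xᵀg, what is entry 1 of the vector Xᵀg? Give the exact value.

-33

Entry 1 ↔ basis 1, so (Xᵀg)_{1} = Σᵢ gᵢ = (1)·(0) + (1)·(-10) + (1)·(-9) + (1)·(-14) = -33.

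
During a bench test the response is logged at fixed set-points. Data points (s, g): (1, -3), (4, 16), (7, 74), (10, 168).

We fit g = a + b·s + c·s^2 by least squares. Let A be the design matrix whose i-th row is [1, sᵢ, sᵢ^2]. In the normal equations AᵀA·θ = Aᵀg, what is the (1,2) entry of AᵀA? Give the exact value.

Row 1 ↔ basis 1, column 2 ↔ basis s, so (AᵀA)_{1,2} = Σᵢ s = (1)·(1) + (1)·(4) + (1)·(7) + (1)·(10) = 22.

22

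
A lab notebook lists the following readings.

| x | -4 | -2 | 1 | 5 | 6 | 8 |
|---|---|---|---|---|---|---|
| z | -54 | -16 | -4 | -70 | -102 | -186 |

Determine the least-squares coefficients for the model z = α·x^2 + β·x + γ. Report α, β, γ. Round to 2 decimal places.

Compute the Gram sums: Σx^2·x^2 = 6290, Σx^2·x = 782, Σx^2 = 146, Σx·x = 146, Σx = 14, Σ1 = 6.
And Σx^2·z = -18258, Σx·z = -2206, Σz = -432.
Normal equations: [[6290, 782, 146]; [782, 146, 14]; [146, 14, 6]]·[α, β, γ]ᵀ = [-18258, -2206, -432]ᵀ.
Row-reducing yields α = -16367/5412, β = 6527/5412, γ = -1105/902.

α = -3.02, β = 1.21, γ = -1.23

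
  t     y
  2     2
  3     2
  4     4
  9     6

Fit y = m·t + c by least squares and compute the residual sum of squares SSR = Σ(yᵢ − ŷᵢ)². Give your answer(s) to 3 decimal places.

SSR = 1.034

Setting ∂/∂m … = 0 gives: 110·m + 18·c = 80;  18·m + 4·c = 14.
(Σt·t = 110, Σt = 18, Σ1 = 4, Σt·y = 80, Σy = 14.)
Determinant 110·4 − 18² = 116.
m = (80·4 − 18·14)/116 = 17/29; c = (110·14 − 18·80)/116 = 25/29.
Residuals: -1/29, -18/29, 23/29, -4/29; SSR = 30/29.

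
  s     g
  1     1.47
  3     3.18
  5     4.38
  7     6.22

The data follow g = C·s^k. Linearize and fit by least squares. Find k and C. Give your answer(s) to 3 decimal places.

Taking logs, ln g = k·ln s + ln C, so regress ln g on ln s.
AᵀA = [[7.5838, 4.6540]; [4.6540, 4]], rhs = [7.2049, 4.8470]ᵀ  (here Σln s = 4.6540, Σ(ln s)² = 7.5838, Σln g = 4.8470, Σln s·ln g = 7.2049).
Solving (det = 8.6759): k = 0.72176, ln C = 0.37198, so C = exp(0.37198) = 1.45061.

k = 0.722, C = 1.451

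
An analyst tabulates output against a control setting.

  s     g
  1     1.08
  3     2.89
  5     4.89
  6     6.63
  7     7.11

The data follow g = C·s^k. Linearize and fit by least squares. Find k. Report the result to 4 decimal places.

k = 0.9844

Linearized form: ln g = k·ln s + ln C. From the 5 transformed points,
XᵀX = [[10.7942, 6.4457]; [6.4457, 5]], rhs = [10.9266, 6.5785]ᵀ  (here Σln s = 6.4457, Σ(ln s)² = 10.7942, Σln g = 6.5785, Σln s·ln g = 10.9266).
Δ = 10.7942·5 − (6.4457)² = 12.4237; k = (10.9266·5 − 6.4457·6.5785)/12.4237 = 0.98439, ln C = (10.7942·6.5785 − 6.4457·10.9266)/12.4237 = 0.04669.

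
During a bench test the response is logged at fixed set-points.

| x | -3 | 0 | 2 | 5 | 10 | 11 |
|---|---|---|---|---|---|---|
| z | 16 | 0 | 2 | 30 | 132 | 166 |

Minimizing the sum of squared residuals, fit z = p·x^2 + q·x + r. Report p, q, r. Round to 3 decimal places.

From the data, Σx^2·x^2 = 25363, Σx^2·x = 2437, Σx^2 = 259, Σx·x = 259, Σx = 25, Σ1 = 6.
Right-hand side: Σx^2·z = 34188, Σx·z = 3252, Σz = 346.
Solving the 3×3 system (Gaussian elimination) gives p = 130693/88066, q = -116451/88066, r = -38948/44033.

p = 1.484, q = -1.322, r = -0.885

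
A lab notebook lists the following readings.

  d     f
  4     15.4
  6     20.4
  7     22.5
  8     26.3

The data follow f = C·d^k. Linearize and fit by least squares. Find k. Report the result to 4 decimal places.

Let Y = ln f. Fitting Y = k·ln d + ln C by least squares:
Sums: Σln d = 7.2034, Σ(ln d)² = 13.2429, Σln f = 12.1330, Σln d·ln f = 22.0512.
Normal system: [[13.2429, 7.2034]; [7.2034, 4]]·[k, ln C]ᵀ = [22.0512, 12.1330]ᵀ.
Δ = 13.2429·4 − (7.2034)² = 1.0824; k = (22.0512·4 − 7.2034·12.1330)/1.0824 = 0.74482, ln C = (13.2429·12.1330 − 7.2034·22.0512)/1.0824 = 1.69194.

k = 0.7448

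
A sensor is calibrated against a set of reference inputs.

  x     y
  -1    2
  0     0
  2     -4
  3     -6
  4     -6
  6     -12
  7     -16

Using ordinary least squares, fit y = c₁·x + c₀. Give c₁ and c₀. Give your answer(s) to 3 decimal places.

c₁ = -2.115, c₀ = 0.346

Sums needed: Σx·x = 115, Σx = 21, Σ1 = 7.
Moment sums: Σx·y = -236, Σy = -42.
So MᵀM·[c₁, c₀]ᵀ = Mᵀy: [[115, 21]; [21, 7]]·[c₁, c₀]ᵀ = [-236, -42]ᵀ.
Eliminating c₀: 7·(row 1) − 21·(row 2) gives 364·c₁ = 7·(-236) − 21·(-42) = -770, so c₁ = -55/26.
Then c₀ = ((-42) − 21·(-55/26))/7 = 9/26.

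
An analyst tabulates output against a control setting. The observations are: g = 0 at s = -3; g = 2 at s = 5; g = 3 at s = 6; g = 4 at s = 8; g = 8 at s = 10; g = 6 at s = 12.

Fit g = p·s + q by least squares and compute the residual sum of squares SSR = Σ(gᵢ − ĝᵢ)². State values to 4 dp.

Compute the Gram sums: Σs·s = 378, Σs = 38, Σ1 = 6.
For Mᵀg: Σs·g = 212, Σg = 23.
MᵀM·[p, q]ᵀ = Mᵀg becomes [[378, 38]; [38, 6]]·[p, q]ᵀ = [212, 23]ᵀ.
Eliminating q: 6·(row 1) − 38·(row 2) gives 824·p = 6·212 − 38·23 = 398, so p = 199/412.
Then q = (23 − 38·(199/412))/6 = 319/412.
Residuals: 139/206, -245/206, -277/412, -263/412, 987/412, -235/412; SSR = 3623/412.

SSR = 8.7937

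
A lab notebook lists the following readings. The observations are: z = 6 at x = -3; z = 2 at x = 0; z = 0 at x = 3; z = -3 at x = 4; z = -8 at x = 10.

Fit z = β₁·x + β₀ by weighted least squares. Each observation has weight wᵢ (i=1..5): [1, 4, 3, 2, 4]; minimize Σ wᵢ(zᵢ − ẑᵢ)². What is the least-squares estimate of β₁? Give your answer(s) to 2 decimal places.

Normal-equation sums: Σwᵢ·x·x = 468, Σwᵢ·x = 54, Σwᵢ·1 = 14.
And Σwᵢ·x·z = -362, Σwᵢ·z = -24.
So MᵀWM·[β₁, β₀]ᵀ = MᵀWz: [[468, 54]; [54, 14]]·[β₁, β₀]ᵀ = [-362, -24]ᵀ.
Δ = 468·14 − 54² = 3636.
β₁ = ((-362)·14 − 54·(-24))/3636 = -943/909; β₀ = (468·(-24) − 54·(-362))/3636 = 231/101.

β₁ = -1.04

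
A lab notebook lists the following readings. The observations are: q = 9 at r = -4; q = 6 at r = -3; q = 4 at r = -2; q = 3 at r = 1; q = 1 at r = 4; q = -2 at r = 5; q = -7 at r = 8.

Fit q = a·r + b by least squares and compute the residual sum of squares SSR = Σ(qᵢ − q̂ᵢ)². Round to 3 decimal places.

SSR = 11.464

Entries of AᵀA: Σr·r = 135, Σr = 9, Σ1 = 7.
And Σr·q = -121, Σq = 14.
So AᵀA·[a, b]ᵀ = Aᵀq: [[135, 9]; [9, 7]]·[a, b]ᵀ = [-121, 14]ᵀ.
Eliminating b: 7·(row 1) − 9·(row 2) gives 864·a = 7·(-121) − 9·14 = -973, so a = -973/864.
Then b = (14 − 9·(-973/864))/7 = 331/96.
Residuals: 905/864, -119/144, -1469/864, 293/432, 1777/864, 79/432, -1243/864; SSR = 9905/864.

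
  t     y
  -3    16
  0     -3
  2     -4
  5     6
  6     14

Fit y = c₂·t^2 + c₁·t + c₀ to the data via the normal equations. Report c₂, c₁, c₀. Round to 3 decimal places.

Normal-equation sums: Σt^2·t^2 = 2018, Σt^2·t = 322, Σt^2 = 74, Σt·t = 74, Σt = 10, Σ1 = 5.
And Σt^2·y = 782, Σt·y = 58, Σy = 29.
MᵀM·[c₂, c₁, c₀]ᵀ = Mᵀy becomes [[2018, 322, 74]; [322, 74, 10]; [74, 10, 5]]·[c₂, c₁, c₀]ᵀ = [782, 58, 29]ᵀ.
Inverting the 3×3 Gram matrix, [c₂, c₁, c₀]ᵀ = [189/194, -609/194, -227/97]ᵀ.

c₂ = 0.974, c₁ = -3.139, c₀ = -2.340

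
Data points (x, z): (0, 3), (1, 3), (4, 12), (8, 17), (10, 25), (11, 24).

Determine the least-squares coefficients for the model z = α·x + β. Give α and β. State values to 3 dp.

α = 2.058, β = 2.338

The normal system MᵀM·[α, β]ᵀ = Mᵀz is [[302, 34]; [34, 6]]·[α, β]ᵀ = [701, 84]ᵀ.
Eliminating β: 6·(row 1) − 34·(row 2) gives 656·α = 6·701 − 34·84 = 1350, so α = 675/328.
Then β = (84 − 34·(675/328))/6 = 767/328.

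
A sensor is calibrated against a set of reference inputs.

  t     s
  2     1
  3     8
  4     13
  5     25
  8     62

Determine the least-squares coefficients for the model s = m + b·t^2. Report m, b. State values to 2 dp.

Forming MᵀM = [[5, 118]; [118, 5074]] and Mᵀs = [109, 4877]ᵀ gives MᵀM·[m, b]ᵀ = Mᵀs.
det = 5·5074 − 118² = 11446.
m = (109·5074 − 118·4877)/11446 = -190/97; b = (5·4877 − 118·109)/11446 = 11523/11446.

m = -1.96, b = 1.01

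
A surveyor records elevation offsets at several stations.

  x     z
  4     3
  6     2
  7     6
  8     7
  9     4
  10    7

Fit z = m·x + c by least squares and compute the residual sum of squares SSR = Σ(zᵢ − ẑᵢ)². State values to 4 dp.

SSR = 12.7571

AᵀA·[m, c]ᵀ = Aᵀz reads: 346·m + 44·c = 228;  44·m + 6·c = 29.
Determinant 346·6 − 44² = 140.
m = (228·6 − 44·29)/140 = 23/35; c = (346·29 − 44·228)/140 = 1/70.
Residuals: 5/14, -137/70, 97/70, 121/70, -27/14, 29/70; SSR = 893/70.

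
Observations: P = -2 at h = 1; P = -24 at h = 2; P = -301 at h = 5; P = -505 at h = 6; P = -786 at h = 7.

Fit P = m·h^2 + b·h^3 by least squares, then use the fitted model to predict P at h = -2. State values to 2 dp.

P̂ = 8.13

Entries of AᵀA: Σh^2·h^2 = 4339, Σh^2·h^3 = 27741, Σh^3·h^3 = 179995.
For AᵀP: Σh^2·P = -64317, Σh^3·P = -416497.
det = 4339·179995 − 27741² = 11435224.
m = ((-64317)·179995 − 27741·(-416497))/11435224 = -11347569/5717612; b = (4339·(-416497) − 27741·(-64317))/11435224 = -11481293/5717612.
At h = -2: P̂ = (-11347569/5717612)·(4) + (-11481293/5717612)·(-8) = 11615017/1429403.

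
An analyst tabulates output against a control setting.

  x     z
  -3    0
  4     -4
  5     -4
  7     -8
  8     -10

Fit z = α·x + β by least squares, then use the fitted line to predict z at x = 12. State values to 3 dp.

From the data, Σx·x = 163, Σx = 21, Σ1 = 5.
Moment sums: Σx·z = -172, Σz = -26.
Normal equations: [[163, 21]; [21, 5]]·[α, β]ᵀ = [-172, -26]ᵀ.
det = 163·5 − 21² = 374.
α = ((-172)·5 − 21·(-26))/374 = -157/187; β = (163·(-26) − 21·(-172))/374 = -313/187.
At x = 12: ẑ = (-157/187)·(12) + (-313/187)·(1) = -2197/187.

ẑ = -11.749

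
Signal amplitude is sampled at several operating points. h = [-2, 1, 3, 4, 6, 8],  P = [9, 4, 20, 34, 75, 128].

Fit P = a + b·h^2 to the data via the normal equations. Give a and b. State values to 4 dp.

Setting ∂/∂a … = 0 gives: 6·a + 130·b = 270;  130·a + 5746·b = 11656.
Eliminating b: 5746·(row 1) − 130·(row 2) gives 17576·a = 5746·270 − 130·11656 = 36140, so a = 695/338.
Then b = (11656 − 130·(695/338))/5746 = 8709/4394.

a = 2.0562, b = 1.9820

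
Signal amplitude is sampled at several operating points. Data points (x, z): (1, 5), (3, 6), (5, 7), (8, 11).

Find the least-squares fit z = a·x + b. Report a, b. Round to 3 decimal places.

a = 0.850, b = 3.636

From the data, Σx·x = 99, Σx = 17, Σ1 = 4.
And Σx·z = 146, Σz = 29.
AᵀA·[a, b]ᵀ = Aᵀz becomes [[99, 17]; [17, 4]]·[a, b]ᵀ = [146, 29]ᵀ.
Determinant 99·4 − 17² = 107.
a = (146·4 − 17·29)/107 = 91/107; b = (99·29 − 17·146)/107 = 389/107.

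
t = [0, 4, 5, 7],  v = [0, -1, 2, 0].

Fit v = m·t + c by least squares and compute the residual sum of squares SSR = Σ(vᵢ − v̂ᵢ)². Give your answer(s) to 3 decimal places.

SSR = 4.596

Normal-equation sums: Σt·t = 90, Σt = 16, Σ1 = 4.
For Mᵀv: Σt·v = 6, Σv = 1.
So MᵀM·[m, c]ᵀ = Mᵀv: [[90, 16]; [16, 4]]·[m, c]ᵀ = [6, 1]ᵀ.
Determinant 90·4 − 16² = 104.
m = (6·4 − 16·1)/104 = 1/13; c = (90·1 − 16·6)/104 = -3/52.
Residuals: 3/52, -5/4, 87/52, -25/52; SSR = 239/52.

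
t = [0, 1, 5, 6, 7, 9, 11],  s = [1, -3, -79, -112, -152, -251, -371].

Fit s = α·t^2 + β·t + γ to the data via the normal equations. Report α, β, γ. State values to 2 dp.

Forming AᵀA = [[25525, 2745, 313]; [2745, 313, 39]; [313, 39, 7]] and Aᵀs = [-78680, -8474, -967]ᵀ gives AᵀA·[α, β, γ]ᵀ = Aᵀs.
Solving the 3×3 system (Gaussian elimination) gives α = -1057985/354354, β = -120129/118118, γ = 40/39.

α = -2.99, β = -1.02, γ = 1.03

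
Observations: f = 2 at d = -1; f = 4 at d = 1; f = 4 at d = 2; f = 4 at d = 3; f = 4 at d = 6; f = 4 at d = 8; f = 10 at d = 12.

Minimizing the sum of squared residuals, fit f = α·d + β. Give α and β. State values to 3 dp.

Normal-equation sums: Σd·d = 259, Σd = 31, Σ1 = 7.
And Σd·f = 198, Σf = 32.
MᵀM·[α, β]ᵀ = Mᵀf becomes [[259, 31]; [31, 7]]·[α, β]ᵀ = [198, 32]ᵀ.
Δ = 259·7 − 31² = 852.
α = (198·7 − 31·32)/852 = 197/426; β = (259·32 − 31·198)/852 = 1075/426.

α = 0.462, β = 2.523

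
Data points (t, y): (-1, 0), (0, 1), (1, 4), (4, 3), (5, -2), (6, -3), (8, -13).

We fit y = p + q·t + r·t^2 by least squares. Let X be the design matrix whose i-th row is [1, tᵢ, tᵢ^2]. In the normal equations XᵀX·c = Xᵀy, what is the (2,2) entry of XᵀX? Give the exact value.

143

Row 2 ↔ basis t, column 2 ↔ basis t, so (XᵀX)_{2,2} = Σᵢ (t)·(t) = (-1)·(-1) + (0)·(0) + (1)·(1) + (4)·(4) + (5)·(5) + (6)·(6) + (8)·(8) = 143.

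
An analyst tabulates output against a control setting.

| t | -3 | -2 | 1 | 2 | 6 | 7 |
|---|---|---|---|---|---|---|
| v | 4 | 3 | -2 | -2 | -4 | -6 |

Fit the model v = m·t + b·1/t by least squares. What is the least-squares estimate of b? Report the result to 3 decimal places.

Forming MᵀM = [[103, 6]; [6, 2927/1764]] and Mᵀv = [-90, -103/14]ᵀ gives MᵀM·[m, b]ᵀ = Mᵀv.
Δ = 103·(2927/1764) − 6² = 237977/1764.
m = ((-90)·(2927/1764) − 6·(-103/14))/(237977/1764) = -185562/237977; b = (103·(-103/14) − 6·(-90))/(237977/1764) = -384174/237977.

b = -1.614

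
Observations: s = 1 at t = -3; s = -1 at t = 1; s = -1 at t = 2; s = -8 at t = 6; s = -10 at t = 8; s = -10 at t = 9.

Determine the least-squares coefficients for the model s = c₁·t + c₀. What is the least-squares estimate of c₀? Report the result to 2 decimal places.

c₀ = -0.78

Forming AᵀA = [[195, 23]; [23, 6]] and Aᵀs = [-224, -29]ᵀ gives AᵀA·[c₁, c₀]ᵀ = Aᵀs.
Determinant 195·6 − 23² = 641.
c₁ = ((-224)·6 − 23·(-29))/641 = -677/641; c₀ = (195·(-29) − 23·(-224))/641 = -503/641.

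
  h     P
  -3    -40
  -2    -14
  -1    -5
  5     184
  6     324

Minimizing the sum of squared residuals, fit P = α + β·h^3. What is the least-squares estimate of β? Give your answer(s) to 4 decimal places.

β = 1.5020

Setting ∂/∂α … = 0 gives: 5·α + 305·β = 449;  305·α + 63075·β = 94181.
Δ = 5·63075 − 305² = 222350.
α = (449·63075 − 305·94181)/222350 = -40453/22235; β = (5·94181 − 305·449)/222350 = 33396/22235.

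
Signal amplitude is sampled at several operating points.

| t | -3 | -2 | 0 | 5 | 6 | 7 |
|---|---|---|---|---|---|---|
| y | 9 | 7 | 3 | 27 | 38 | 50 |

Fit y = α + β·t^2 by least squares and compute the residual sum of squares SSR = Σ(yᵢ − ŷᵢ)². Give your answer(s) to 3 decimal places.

SSR = 5.881

Compute the Gram sums: Σ1 = 6, Σt^2 = 123, Σt^2·t^2 = 4419.
Moment sums: Σy = 134, Σt^2·y = 4602.
Δ = 6·4419 − 123² = 11385.
α = (134·4419 − 123·4602)/11385 = 580/253; β = (6·4602 − 123·134)/11385 = 742/759.
Residuals: -23/11, 55/69, 179/253, 203/759, 130/253, -148/759; SSR = 1488/253.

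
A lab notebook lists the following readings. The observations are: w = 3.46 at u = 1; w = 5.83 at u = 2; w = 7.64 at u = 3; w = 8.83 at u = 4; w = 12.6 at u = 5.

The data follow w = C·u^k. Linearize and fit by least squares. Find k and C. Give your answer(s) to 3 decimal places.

Let Y = ln w. Fitting Y = k·ln u + ln C by least squares:
Σln u = 4.7875, Σ(ln u)² = 6.1995, Σln w = 9.7495, Σln u·ln w = 10.5533.
Equations: 6.1995·k + 4.7875·ln C = 10.5533;  4.7875·k + 5·ln C = 9.7495.
Slope k = (n·Σln u·ln w − Σln u·Σln w)/(n·Σ(ln u)² − (Σln u)²) = (5·10.5533 − 4.7875·9.7495)/8.0774 = 0.75406; ln C = (Σln w − k·Σln u)/n = 1.22790, so C = exp(1.22790) = 3.41404.

k = 0.754, C = 3.414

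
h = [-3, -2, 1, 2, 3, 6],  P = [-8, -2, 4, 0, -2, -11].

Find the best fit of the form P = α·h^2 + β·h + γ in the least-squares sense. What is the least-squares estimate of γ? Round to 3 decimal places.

γ = 1.213

Sums needed: Σh^2·h^2 = 1491, Σh^2·h = 217, Σh^2 = 63, Σh·h = 63, Σh = 7, Σ1 = 6.
Moment sums: Σh^2·P = -490, Σh·P = -40, ΣP = -19.
So XᵀX·[α, β, γ]ᵀ = XᵀP: [[1491, 217, 63]; [217, 63, 7]; [63, 7, 6]]·[α, β, γ]ᵀ = [-490, -40, -19]ᵀ.
Row-reducing yields α = -955/1778, β = 1921/1778, γ = 154/127.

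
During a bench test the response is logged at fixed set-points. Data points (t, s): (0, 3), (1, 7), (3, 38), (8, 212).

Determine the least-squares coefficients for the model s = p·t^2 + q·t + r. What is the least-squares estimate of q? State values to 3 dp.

Setting ∂/∂p … = 0 gives: 4178·p + 540·q + 74·r = 13917;  540·p + 74·q + 12·r = 1817;  74·p + 12·q + 4·r = 260.
(Σt^2·t^2 = 4178, Σt^2·t = 540, Σt^2 = 74, Σt·t = 74, Σt = 12, Σ1 = 4, Σt^2·s = 13917, Σt·s = 1817, Σs = 260.)
Inverting the 3×3 Gram matrix, [p, q, r]ᵀ = [8150/2809, 319/106, 12899/5618]ᵀ.

q = 3.009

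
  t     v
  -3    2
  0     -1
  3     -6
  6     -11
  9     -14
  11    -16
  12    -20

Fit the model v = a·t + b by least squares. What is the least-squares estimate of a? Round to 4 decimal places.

a = -1.4130

Normal-equation sums: Σt·t = 400, Σt = 38, Σ1 = 7.
And Σt·v = -632, Σv = -66.
Normal equations: [[400, 38]; [38, 7]]·[a, b]ᵀ = [-632, -66]ᵀ.
det = 400·7 − 38² = 1356.
a = ((-632)·7 − 38·(-66))/1356 = -479/339; b = (400·(-66) − 38·(-632))/1356 = -596/339.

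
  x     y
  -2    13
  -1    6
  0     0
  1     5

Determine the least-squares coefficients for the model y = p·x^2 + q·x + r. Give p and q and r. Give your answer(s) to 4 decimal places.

p = 3.0000, q = 0.0000, r = 1.5000

Entries of AᵀA: Σx^2·x^2 = 18, Σx^2·x = -8, Σx^2 = 6, Σx·x = 6, Σx = -2, Σ1 = 4.
Right-hand side: Σx^2·y = 63, Σx·y = -27, Σy = 24.
Normal equations: [[18, -8, 6]; [-8, 6, -2]; [6, -2, 4]]·[p, q, r]ᵀ = [63, -27, 24]ᵀ.
Inverting the 3×3 Gram matrix, [p, q, r]ᵀ = [3, 0, 3/2]ᵀ.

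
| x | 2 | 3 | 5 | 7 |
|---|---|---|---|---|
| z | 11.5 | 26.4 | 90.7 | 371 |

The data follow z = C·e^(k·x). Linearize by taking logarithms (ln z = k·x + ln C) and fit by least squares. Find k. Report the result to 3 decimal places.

k = 0.682

Linearized form: ln z = k·x + ln C. From the 4 transformed points,
Sums: Σx = 17.0000, Σ(x)² = 87.0000, Σln z = 16.1395, Σx·ln z = 78.6560.
Normal system: [[87.0000, 17.0000]; [17.0000, 4]]·[k, ln C]ᵀ = [78.6560, 16.1395]ᵀ.
Δ = 87.0000·4 − (17.0000)² = 59.0000; k = (78.6560·4 − 17.0000·16.1395)/59.0000 = 0.68225, ln C = (87.0000·16.1395 − 17.0000·78.6560)/59.0000 = 1.13529.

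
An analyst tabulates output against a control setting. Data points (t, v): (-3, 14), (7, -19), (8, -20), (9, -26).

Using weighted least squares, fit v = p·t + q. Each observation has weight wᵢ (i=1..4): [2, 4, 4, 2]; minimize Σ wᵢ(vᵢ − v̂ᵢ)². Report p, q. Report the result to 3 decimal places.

With design matrix X, XᵀWX = [[632, 72]; [72, 12]] and XᵀWv = [-1724, -180]ᵀ.
Δ = 632·12 − 72² = 2400.
p = ((-1724)·12 − 72·(-180))/2400 = -161/50; q = (632·(-180) − 72·(-1724))/2400 = 108/25.

p = -3.220, q = 4.320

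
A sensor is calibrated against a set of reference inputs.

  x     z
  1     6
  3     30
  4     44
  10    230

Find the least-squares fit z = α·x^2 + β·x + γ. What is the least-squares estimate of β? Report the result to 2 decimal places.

From the data, Σx^2·x^2 = 10338, Σx^2·x = 1092, Σx^2 = 126, Σx·x = 126, Σx = 18, Σ1 = 4.
Right-hand side: Σx^2·z = 23980, Σx·z = 2572, Σz = 310.
So MᵀM·[α, β, γ]ᵀ = Mᵀz: [[10338, 1092, 126]; [1092, 126, 18]; [126, 18, 4]]·[α, β, γ]ᵀ = [23980, 2572, 310]ᵀ.
Inverting the 3×3 Gram matrix, [α, β, γ]ᵀ = [725/366, 5573/1830, 853/610]ᵀ.

β = 3.05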